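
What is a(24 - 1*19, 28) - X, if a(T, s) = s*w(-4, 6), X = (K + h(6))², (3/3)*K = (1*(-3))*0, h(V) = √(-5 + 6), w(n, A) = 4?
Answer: 111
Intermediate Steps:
h(V) = 1 (h(V) = √1 = 1)
K = 0 (K = (1*(-3))*0 = -3*0 = 0)
X = 1 (X = (0 + 1)² = 1² = 1)
a(T, s) = 4*s (a(T, s) = s*4 = 4*s)
a(24 - 1*19, 28) - X = 4*28 - 1*1 = 112 - 1 = 111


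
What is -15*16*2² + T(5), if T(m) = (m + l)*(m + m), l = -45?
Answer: -1360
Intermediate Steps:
T(m) = 2*m*(-45 + m) (T(m) = (m - 45)*(m + m) = (-45 + m)*(2*m) = 2*m*(-45 + m))
-15*16*2² + T(5) = -15*16*2² + 2*5*(-45 + 5) = -240*4 + 2*5*(-40) = -960 - 400 = -1360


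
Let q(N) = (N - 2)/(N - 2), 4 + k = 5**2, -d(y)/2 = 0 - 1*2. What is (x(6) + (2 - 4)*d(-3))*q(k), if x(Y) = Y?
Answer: -2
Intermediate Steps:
d(y) = 4 (d(y) = -2*(0 - 1*2) = -2*(0 - 2) = -2*(-2) = 4)
k = 21 (k = -4 + 5**2 = -4 + 25 = 21)
q(N) = 1 (q(N) = (-2 + N)/(-2 + N) = 1)
(x(6) + (2 - 4)*d(-3))*q(k) = (6 + (2 - 4)*4)*1 = (6 - 2*4)*1 = (6 - 8)*1 = -2*1 = -2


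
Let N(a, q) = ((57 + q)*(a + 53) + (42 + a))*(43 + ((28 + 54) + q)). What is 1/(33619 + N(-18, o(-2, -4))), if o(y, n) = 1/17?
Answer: 289/82760999 ≈ 3.4920e-6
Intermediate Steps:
o(y, n) = 1/17
N(a, q) = (125 + q)*(42 + a + (53 + a)*(57 + q)) (N(a, q) = ((57 + q)*(53 + a) + (42 + a))*(43 + (82 + q)) = ((53 + a)*(57 + q) + (42 + a))*(125 + q) = (42 + a + (53 + a)*(57 + q))*(125 + q) = (125 + q)*(42 + a + (53 + a)*(57 + q)))
1/(33619 + N(-18, o(-2, -4))) = 1/(33619 + (382875 + 53*(1/17)² + 7250*(-18) + 9688*(1/17) - 18*(1/17)² + 183*(-18)*(1/17))) = 1/(33619 + (382875 + 53*(1/289) - 130500 + 9688/17 - 18*1/289 - 3294/17)) = 1/(33619 + (382875 + 53/289 - 130500 + 9688/17 - 18/289 - 3294/17)) = 1/(33619 + 73045108/289) = 1/(82760999/289) = 289/82760999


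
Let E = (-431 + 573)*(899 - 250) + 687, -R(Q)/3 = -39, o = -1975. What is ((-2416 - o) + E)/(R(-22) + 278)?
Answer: 92404/395 ≈ 233.93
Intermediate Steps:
R(Q) = 117 (R(Q) = -3*(-39) = 117)
E = 92845 (E = 142*649 + 687 = 92158 + 687 = 92845)
((-2416 - o) + E)/(R(-22) + 278) = ((-2416 - 1*(-1975)) + 92845)/(117 + 278) = ((-2416 + 1975) + 92845)/395 = (-441 + 92845)*(1/395) = 92404*(1/395) = 92404/395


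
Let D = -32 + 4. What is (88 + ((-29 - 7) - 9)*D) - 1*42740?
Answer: -41392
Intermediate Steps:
D = -28
(88 + ((-29 - 7) - 9)*D) - 1*42740 = (88 + ((-29 - 7) - 9)*(-28)) - 1*42740 = (88 + (-36 - 9)*(-28)) - 42740 = (88 - 45*(-28)) - 42740 = (88 + 1260) - 42740 = 1348 - 42740 = -41392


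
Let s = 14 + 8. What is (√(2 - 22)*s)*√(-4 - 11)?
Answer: -220*√3 ≈ -381.05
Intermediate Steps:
s = 22
(√(2 - 22)*s)*√(-4 - 11) = (√(2 - 22)*22)*√(-4 - 11) = (√(-20)*22)*√(-15) = ((2*I*√5)*22)*(I*√15) = (44*I*√5)*(I*√15) = -220*√3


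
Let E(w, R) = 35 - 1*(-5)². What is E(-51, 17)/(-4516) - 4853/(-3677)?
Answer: 10939689/8302666 ≈ 1.3176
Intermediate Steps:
E(w, R) = 10 (E(w, R) = 35 - 1*25 = 35 - 25 = 10)
E(-51, 17)/(-4516) - 4853/(-3677) = 10/(-4516) - 4853/(-3677) = 10*(-1/4516) - 4853*(-1/3677) = -5/2258 + 4853/3677 = 10939689/8302666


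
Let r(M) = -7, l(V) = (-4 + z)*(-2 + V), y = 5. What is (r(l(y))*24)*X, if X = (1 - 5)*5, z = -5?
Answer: 3360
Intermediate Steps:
l(V) = 18 - 9*V (l(V) = (-4 - 5)*(-2 + V) = -9*(-2 + V) = 18 - 9*V)
X = -20 (X = -4*5 = -20)
(r(l(y))*24)*X = -7*24*(-20) = -168*(-20) = 3360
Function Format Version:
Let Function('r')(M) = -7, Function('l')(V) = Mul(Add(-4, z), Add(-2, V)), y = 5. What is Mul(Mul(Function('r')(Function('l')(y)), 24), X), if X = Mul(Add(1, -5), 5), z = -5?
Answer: 3360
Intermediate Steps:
Function('l')(V) = Add(18, Mul(-9, V)) (Function('l')(V) = Mul(Add(-4, -5), Add(-2, V)) = Mul(-9, Add(-2, V)) = Add(18, Mul(-9, V)))
X = -20 (X = Mul(-4, 5) = -20)
Mul(Mul(Function('r')(Function('l')(y)), 24), X) = Mul(Mul(-7, 24), -20) = Mul(-168, -20) = 3360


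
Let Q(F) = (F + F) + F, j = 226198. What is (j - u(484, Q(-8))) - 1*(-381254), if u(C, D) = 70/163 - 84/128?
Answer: 3168470815/5216 ≈ 6.0745e+5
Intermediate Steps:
Q(F) = 3*F (Q(F) = 2*F + F = 3*F)
u(C, D) = -1183/5216 (u(C, D) = 70*(1/163) - 84*1/128 = 70/163 - 21/32 = -1183/5216)
(j - u(484, Q(-8))) - 1*(-381254) = (226198 - 1*(-1183/5216)) - 1*(-381254) = (226198 + 1183/5216) + 381254 = 1179849951/5216 + 381254 = 3168470815/5216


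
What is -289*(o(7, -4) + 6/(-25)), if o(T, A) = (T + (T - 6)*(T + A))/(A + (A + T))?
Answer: 73984/25 ≈ 2959.4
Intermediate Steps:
o(T, A) = (T + (-6 + T)*(A + T))/(T + 2*A)
-289*(o(7, -4) + 6/(-25)) = -289*((7² - 6*(-4) - 5*7 - 4*7)/(7 + 2*(-4)) + 6/(-25)) = -289*((49 + 24 - 35 - 28)/(7 - 8) + 6*(-1/25)) = -289*(10/(-1) - 6/25) = -289*(-1*10 - 6/25) = -289*(-10 - 6/25) = -289*(-256/25) = 73984/25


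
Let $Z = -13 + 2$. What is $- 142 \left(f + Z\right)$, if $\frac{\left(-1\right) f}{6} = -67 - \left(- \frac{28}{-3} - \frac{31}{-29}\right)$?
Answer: $- \frac{1867158}{29} \approx -64385.0$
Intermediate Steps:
$Z = -11$
$f = \frac{13468}{29}$ ($f = - 6 \left(-67 - \left(- \frac{28}{-3} - \frac{31}{-29}\right)\right) = - 6 \left(-67 - \left(\left(-28\right) \left(- \frac{1}{3}\right) - - \frac{31}{29}\right)\right) = - 6 \left(-67 - \left(\frac{28}{3} + \frac{31}{29}\right)\right) = - 6 \left(-67 - \frac{905}{87}\right) = \left(-6\right) \left(- \frac{6734}{87}\right) = \frac{13468}{29} \approx 464.41$)
$- 142 \left(f + Z\right) = - 142 \left(\frac{13468}{29} - 11\right) = \left(-142\right) \frac{13149}{29} = - \frac{1867158}{29}$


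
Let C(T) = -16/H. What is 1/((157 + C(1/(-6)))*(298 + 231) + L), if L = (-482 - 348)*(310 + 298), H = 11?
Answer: -11/4645921 ≈ -2.3677e-6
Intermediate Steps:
L = -504640 (L = -830*608 = -504640)
C(T) = -16/11
1/((157 + C(1/(-6)))*(298 + 231) + L) = 1/((157 - 16/11)*(298 + 231) - 504640) = 1/((1711/11)*529 - 504640) = 1/(905119/11 - 504640) = 1/(-4645921/11) = -11/4645921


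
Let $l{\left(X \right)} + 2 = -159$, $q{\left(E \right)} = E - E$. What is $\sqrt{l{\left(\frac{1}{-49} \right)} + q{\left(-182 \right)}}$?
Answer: $i \sqrt{161} \approx 12.689 i$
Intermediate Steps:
$q{\left(E \right)} = 0$
$l{\left(X \right)} = -161$ ($l{\left(X \right)} = -2 - 159 = -161$)
$\sqrt{l{\left(\frac{1}{-49} \right)} + q{\left(-182 \right)}} = \sqrt{-161 + 0} = \sqrt{-161} = i \sqrt{161}$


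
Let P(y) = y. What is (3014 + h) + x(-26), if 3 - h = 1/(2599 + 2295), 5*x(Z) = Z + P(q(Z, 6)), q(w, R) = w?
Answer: 73571497/24470 ≈ 3006.6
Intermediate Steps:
x(Z) = 2*Z/5 (x(Z) = (Z + Z)/5 = (2*Z)/5 = 2*Z/5)
h = 14681/4894 (h = 3 - 1/(2599 + 2295) = 3 - 1/4894 = 14681/4894 ≈ 2.9998)
(3014 + h) + x(-26) = (3014 + 14681/4894) + (2/5)*(-26) = 14765197/4894 - 52/5 = 73571497/24470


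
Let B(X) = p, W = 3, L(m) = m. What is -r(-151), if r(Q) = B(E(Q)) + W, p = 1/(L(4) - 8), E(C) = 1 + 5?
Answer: -11/4 ≈ -2.7500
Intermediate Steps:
E(C) = 6
p = -1/4 (p = 1/(4 - 8) = 1/(-4) = -1/4 ≈ -0.25000)
B(X) = -1/4
r(Q) = 11/4 (r(Q) = -1/4 + 3 = 11/4)
-r(-151) = -1*11/4 = -11/4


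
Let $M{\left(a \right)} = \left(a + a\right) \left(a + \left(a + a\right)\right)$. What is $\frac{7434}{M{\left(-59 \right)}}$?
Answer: $\frac{21}{59} \approx 0.35593$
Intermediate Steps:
$M{\left(a \right)} = 6 a^{2}$ ($M{\left(a \right)} = 2 a \left(a + 2 a\right) = 2 a 3 a = 6 a^{2}$)
$\frac{7434}{M{\left(-59 \right)}} = \frac{7434}{6 \left(-59\right)^{2}} = \frac{7434}{6 \cdot 3481} = \frac{7434}{20886} = 7434 \cdot \frac{1}{20886} = \frac{21}{59}$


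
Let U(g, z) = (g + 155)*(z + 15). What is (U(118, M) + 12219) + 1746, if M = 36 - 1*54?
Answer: 13146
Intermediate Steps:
M = -18 (M = 36 - 54 = -18)
U(g, z) = (15 + z)*(155 + g) (U(g, z) = (155 + g)*(15 + z) = (15 + z)*(155 + g))
(U(118, M) + 12219) + 1746 = ((2325 + 15*118 + 155*(-18) + 118*(-18)) + 12219) + 1746 = ((2325 + 1770 - 2790 - 2124) + 12219) + 1746 = (-819 + 12219) + 1746 = 11400 + 1746 = 13146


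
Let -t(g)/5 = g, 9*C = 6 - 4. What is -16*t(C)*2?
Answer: 320/9 ≈ 35.556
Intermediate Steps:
C = 2/9 (C = (6 - 4)/9 = (⅑)*2 = 2/9 ≈ 0.22222)
t(g) = -5*g
-16*t(C)*2 = -(-80)*2/9*2 = -16*(-10/9)*2 = (160/9)*2 = 320/9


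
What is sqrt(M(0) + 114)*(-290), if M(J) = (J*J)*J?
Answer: -290*sqrt(114) ≈ -3096.4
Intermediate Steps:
M(J) = J**3 (M(J) = J**2*J = J**3)
sqrt(M(0) + 114)*(-290) = sqrt(0**3 + 114)*(-290) = sqrt(0 + 114)*(-290) = sqrt(114)*(-290) = -290*sqrt(114)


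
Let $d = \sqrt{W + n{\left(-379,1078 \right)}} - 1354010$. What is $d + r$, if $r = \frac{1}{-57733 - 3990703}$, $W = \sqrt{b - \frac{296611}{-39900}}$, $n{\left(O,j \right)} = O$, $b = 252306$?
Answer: $- \frac{5481622828361}{4048436} + \frac{\sqrt{-123137100 + 570 \sqrt{81976634661}}}{570} \approx -1.354 \cdot 10^{6}$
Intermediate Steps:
$W = \frac{\sqrt{81976634661}}{570}$ ($W = \sqrt{252306 - \frac{296611}{-39900}} = \sqrt{252306 - - \frac{42373}{5700}} = \sqrt{252306 + \frac{42373}{5700}} = \sqrt{\frac{1438186573}{5700}} = \frac{\sqrt{81976634661}}{570} \approx 502.31$)
$r = - \frac{1}{4048436}$ ($r = \frac{1}{-4048436} = - \frac{1}{4048436} \approx -2.4701 \cdot 10^{-7}$)
$d = -1354010 + \sqrt{-379 + \frac{\sqrt{81976634661}}{570}}$ ($d = \sqrt{\frac{\sqrt{81976634661}}{570} - 379} - 1354010 = \sqrt{-379 + \frac{\sqrt{81976634661}}{570}} - 1354010 = -1354010 + \sqrt{-379 + \frac{\sqrt{81976634661}}{570}} \approx -1.354 \cdot 10^{6}$)
$d + r = \left(-1354010 + \frac{\sqrt{-123137100 + 570 \sqrt{81976634661}}}{570}\right) - \frac{1}{4048436} = - \frac{5481622828361}{4048436} + \frac{\sqrt{-123137100 + 570 \sqrt{81976634661}}}{570}$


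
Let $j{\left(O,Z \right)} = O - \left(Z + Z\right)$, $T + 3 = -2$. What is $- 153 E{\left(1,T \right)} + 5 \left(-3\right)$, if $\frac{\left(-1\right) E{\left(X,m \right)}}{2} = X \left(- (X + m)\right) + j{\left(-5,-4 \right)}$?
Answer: $2127$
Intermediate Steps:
$T = -5$ ($T = -3 - 2 = -5$)
$j{\left(O,Z \right)} = O - 2 Z$
$E{\left(X,m \right)} = -6 - 2 X \left(- X - m\right)$ ($E{\left(X,m \right)} = - 2 \left(X \left(- (X + m)\right) - -3\right) = - 2 \left(X \left(- X - m\right) + \left(-5 + 8\right)\right) = - 2 \left(X \left(- X - m\right) + 3\right) = - 2 \left(3 + X \left(- X - m\right)\right) = -6 - 2 X \left(- X - m\right)$)
$- 153 E{\left(1,T \right)} + 5 \left(-3\right) = - 153 \left(-6 + 2 \cdot 1^{2} + 2 \cdot 1 \left(-5\right)\right) + 5 \left(-3\right) = - 153 \left(-6 + 2 \cdot 1 - 10\right) - 15 = - 153 \left(-6 + 2 - 10\right) - 15 = \left(-153\right) \left(-14\right) - 15 = 2142 - 15 = 2127$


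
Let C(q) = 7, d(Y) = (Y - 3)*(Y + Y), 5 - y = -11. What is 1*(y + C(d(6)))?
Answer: 23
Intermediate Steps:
y = 16 (y = 5 - 1*(-11) = 5 + 11 = 16)
d(Y) = 2*Y*(-3 + Y) (d(Y) = (-3 + Y)*(2*Y) = 2*Y*(-3 + Y))
1*(y + C(d(6))) = 1*(16 + 7) = 1*23 = 23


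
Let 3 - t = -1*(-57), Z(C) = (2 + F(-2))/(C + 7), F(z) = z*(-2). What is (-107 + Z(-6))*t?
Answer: 5454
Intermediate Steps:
F(z) = -2*z
Z(C) = 6/(7 + C) (Z(C) = (2 - 2*(-2))/(C + 7) = (2 + 4)/(7 + C) = 6/(7 + C))
t = -54 (t = 3 - (-1)*(-57) = 3 - 1*57 = 3 - 57 = -54)
(-107 + Z(-6))*t = (-107 + 6/(7 - 6))*(-54) = (-107 + 6/1)*(-54) = (-107 + 6*1)*(-54) = (-107 + 6)*(-54) = -101*(-54) = 5454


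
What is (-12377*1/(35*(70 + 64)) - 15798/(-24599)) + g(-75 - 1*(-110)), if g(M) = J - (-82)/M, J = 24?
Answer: 2808788049/115369310 ≈ 24.346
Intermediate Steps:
g(M) = 24 + 82/M (g(M) = 24 - (-82)/M = 24 + 82/M)
(-12377*1/(35*(70 + 64)) - 15798/(-24599)) + g(-75 - 1*(-110)) = (-12377*1/(35*(70 + 64)) - 15798/(-24599)) + (24 + 82/(-75 - 1*(-110))) = (-12377/(134*35) - 15798*(-1/24599)) + (24 + 82/(-75 + 110)) = (-12377/4690 + 15798/24599) + (24 + 82/35) = -230369203/115369310 + 922/35 = 2808788049/115369310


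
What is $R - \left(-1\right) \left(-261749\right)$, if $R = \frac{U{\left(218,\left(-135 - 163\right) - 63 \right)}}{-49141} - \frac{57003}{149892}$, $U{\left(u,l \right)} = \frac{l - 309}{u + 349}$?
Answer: $- \frac{364392903559015159}{1392144283908} \approx -2.6175 \cdot 10^{5}$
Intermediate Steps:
$U{\left(u,l \right)} = \frac{-309 + l}{349 + u}$
$R = - \frac{529390380067}{1392144283908}$ ($R = \frac{\frac{1}{349 + 218} \left(-309 - 361\right)}{-49141} - \frac{57003}{149892} = \frac{-309 - 361}{567} \left(- \frac{1}{49141}\right) - \frac{19001}{49964} = \frac{1}{567} \left(-670\right) \left(- \frac{1}{49141}\right) - \frac{19001}{49964} = \left(- \frac{670}{567}\right) \left(- \frac{1}{49141}\right) - \frac{19001}{49964} = \frac{670}{27862947} - \frac{19001}{49964} = - \frac{529390380067}{1392144283908} \approx -0.38027$)
$R - \left(-1\right) \left(-261749\right) = - \frac{529390380067}{1392144283908} - \left(-1\right) \left(-261749\right) = - \frac{529390380067}{1392144283908} - 261749 = - \frac{364392903559015159}{1392144283908}$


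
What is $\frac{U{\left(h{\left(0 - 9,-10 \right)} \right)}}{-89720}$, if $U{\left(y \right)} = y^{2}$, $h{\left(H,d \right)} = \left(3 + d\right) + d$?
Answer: $- \frac{289}{89720} \approx -0.0032211$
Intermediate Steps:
$h{\left(H,d \right)} = 3 + 2 d$
$\frac{U{\left(h{\left(0 - 9,-10 \right)} \right)}}{-89720} = \frac{\left(3 + 2 \left(-10\right)\right)^{2}}{-89720} = \left(3 - 20\right)^{2} \left(- \frac{1}{89720}\right) = \left(-17\right)^{2} \left(- \frac{1}{89720}\right) = 289 \left(- \frac{1}{89720}\right) = - \frac{289}{89720}$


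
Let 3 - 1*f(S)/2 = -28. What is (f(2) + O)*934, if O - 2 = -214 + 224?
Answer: 69116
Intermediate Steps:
f(S) = 62 (f(S) = 6 - 2*(-28) = 6 + 56 = 62)
O = 12 (O = 2 + (-214 + 224) = 2 + 10 = 12)
(f(2) + O)*934 = (62 + 12)*934 = 74*934 = 69116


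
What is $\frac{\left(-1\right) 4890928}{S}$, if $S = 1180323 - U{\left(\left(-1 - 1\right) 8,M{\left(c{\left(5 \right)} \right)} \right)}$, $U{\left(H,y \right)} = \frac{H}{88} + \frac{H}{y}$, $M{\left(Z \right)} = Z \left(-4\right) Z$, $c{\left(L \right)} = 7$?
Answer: $- \frac{2636210192}{636194151} \approx -4.1437$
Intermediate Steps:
$M{\left(Z \right)} = - 4 Z^{2}$ ($M{\left(Z \right)} = - 4 Z Z = - 4 Z^{2}$)
$U{\left(H,y \right)} = \frac{H}{88} + \frac{H}{y}$ ($U{\left(H,y \right)} = H \frac{1}{88} + \frac{H}{y} = \frac{H}{88} + \frac{H}{y}$)
$S = \frac{636194151}{539}$ ($S = 1180323 - \left(\frac{\left(-1 - 1\right) 8}{88} + \frac{\left(-1 - 1\right) 8}{\left(-4\right) 7^{2}}\right) = 1180323 - \left(\frac{\left(-2\right) 8}{88} + \frac{\left(-2\right) 8}{\left(-4\right) 49}\right) = 1180323 - \left(\frac{1}{88} \left(-16\right) - \frac{16}{-196}\right) = 1180323 - \left(- \frac{2}{11} - - \frac{4}{49}\right) = 1180323 - \left(- \frac{2}{11} + \frac{4}{49}\right) = 1180323 - - \frac{54}{539} = 1180323 + \frac{54}{539} = \frac{636194151}{539} \approx 1.1803 \cdot 10^{6}$)
$\frac{\left(-1\right) 4890928}{S} = \frac{\left(-1\right) 4890928}{\frac{636194151}{539}} = \left(-4890928\right) \frac{539}{636194151} = - \frac{2636210192}{636194151}$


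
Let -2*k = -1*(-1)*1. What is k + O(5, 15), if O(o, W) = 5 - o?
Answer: -½ ≈ -0.50000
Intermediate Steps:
k = -½ (k = -(-1*(-1))/2 = -1/2 = -½*1 = -½ ≈ -0.50000)
k + O(5, 15) = -½ + (5 - 1*5) = -½ + (5 - 5) = -½ + 0 = -½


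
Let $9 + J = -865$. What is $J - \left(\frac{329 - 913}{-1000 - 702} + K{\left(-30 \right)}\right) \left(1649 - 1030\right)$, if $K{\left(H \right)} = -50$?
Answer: $\frac{25413928}{851} \approx 29864.0$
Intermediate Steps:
$J = -874$ ($J = -9 - 865 = -874$)
$J - \left(\frac{329 - 913}{-1000 - 702} + K{\left(-30 \right)}\right) \left(1649 - 1030\right) = -874 - \left(\frac{329 - 913}{-1000 - 702} - 50\right) \left(1649 - 1030\right) = -874 - \left(- \frac{584}{-1702} - 50\right) 619 = -874 - \left(\left(-584\right) \left(- \frac{1}{1702}\right) - 50\right) 619 = -874 - \left(\frac{292}{851} - 50\right) 619 = -874 - \left(- \frac{42258}{851}\right) 619 = -874 - - \frac{26157702}{851} = -874 + \frac{26157702}{851} = \frac{25413928}{851}$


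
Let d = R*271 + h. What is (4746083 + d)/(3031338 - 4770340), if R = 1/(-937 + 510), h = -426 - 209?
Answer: -2026306025/742553854 ≈ -2.7288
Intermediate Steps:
h = -635
R = -1/427 (R = 1/(-427) = -1/427 ≈ -0.0023419)
d = -271416/427 (d = -1/427*271 - 635 = -271/427 - 635 = -271416/427 ≈ -635.63)
(4746083 + d)/(3031338 - 4770340) = (4746083 - 271416/427)/(3031338 - 4770340) = (2026306025/427)/(-1739002) = (2026306025/427)*(-1/1739002) = -2026306025/742553854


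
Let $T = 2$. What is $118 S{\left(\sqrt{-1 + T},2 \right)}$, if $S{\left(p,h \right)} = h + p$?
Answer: $354$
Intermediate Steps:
$118 S{\left(\sqrt{-1 + T},2 \right)} = 118 \left(2 + \sqrt{-1 + 2}\right) = 118 \left(2 + \sqrt{1}\right) = 118 \left(2 + 1\right) = 118 \cdot 3 = 354$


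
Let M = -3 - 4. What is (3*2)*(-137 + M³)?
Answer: -2880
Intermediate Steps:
M = -7
(3*2)*(-137 + M³) = (3*2)*(-137 + (-7)³) = 6*(-137 - 343) = 6*(-480) = -2880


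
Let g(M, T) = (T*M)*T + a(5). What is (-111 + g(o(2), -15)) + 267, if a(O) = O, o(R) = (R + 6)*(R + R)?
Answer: 7361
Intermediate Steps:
o(R) = 2*R*(6 + R) (o(R) = (6 + R)*(2*R) = 2*R*(6 + R))
g(M, T) = 5 + M*T² (g(M, T) = (T*M)*T + 5 = (M*T)*T + 5 = M*T² + 5 = 5 + M*T²)
(-111 + g(o(2), -15)) + 267 = (-111 + (5 + (2*2*(6 + 2))*(-15)²)) + 267 = (-111 + (5 + (2*2*8)*225)) + 267 = (-111 + (5 + 32*225)) + 267 = (-111 + (5 + 7200)) + 267 = (-111 + 7205) + 267 = 7094 + 267 = 7361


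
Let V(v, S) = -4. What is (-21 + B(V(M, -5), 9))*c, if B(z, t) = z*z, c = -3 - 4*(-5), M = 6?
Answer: -85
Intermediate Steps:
c = 17 (c = -3 + 20 = 17)
B(z, t) = z²
(-21 + B(V(M, -5), 9))*c = (-21 + (-4)²)*17 = (-21 + 16)*17 = -5*17 = -85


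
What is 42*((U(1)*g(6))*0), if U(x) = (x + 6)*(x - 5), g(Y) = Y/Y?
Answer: 0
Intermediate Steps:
g(Y) = 1
U(x) = (-5 + x)*(6 + x) (U(x) = (6 + x)*(-5 + x) = (-5 + x)*(6 + x))
42*((U(1)*g(6))*0) = 42*(((-30 + 1 + 1**2)*1)*0) = 42*(((-30 + 1 + 1)*1)*0) = 42*(-28*1*0) = 42*(-28*0) = 42*0 = 0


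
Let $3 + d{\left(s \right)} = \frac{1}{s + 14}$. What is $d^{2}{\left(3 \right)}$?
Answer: $\frac{2500}{289} \approx 8.6505$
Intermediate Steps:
$d{\left(s \right)} = -3 + \frac{1}{14 + s}$ ($d{\left(s \right)} = -3 + \frac{1}{s + 14} = -3 + \frac{1}{14 + s}$)
$d^{2}{\left(3 \right)} = \left(\frac{-41 - 9}{14 + 3}\right)^{2} = \left(\frac{-41 - 9}{17}\right)^{2} = \left(\frac{1}{17} \left(-50\right)\right)^{2} = \left(- \frac{50}{17}\right)^{2} = \frac{2500}{289}$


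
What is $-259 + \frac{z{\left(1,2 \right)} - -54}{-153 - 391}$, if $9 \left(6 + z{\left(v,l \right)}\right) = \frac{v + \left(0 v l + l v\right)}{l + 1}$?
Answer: $- \frac{1268497}{4896} \approx -259.09$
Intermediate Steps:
$z{\left(v,l \right)} = -6 + \frac{v + l v}{9 \left(1 + l\right)}$ ($z{\left(v,l \right)} = -6 + \frac{\left(v + \left(0 v l + l v\right)\right) \frac{1}{l + 1}}{9} = -6 + \frac{\left(v + \left(0 l + l v\right)\right) \frac{1}{1 + l}}{9} = -6 + \frac{\left(v + \left(0 + l v\right)\right) \frac{1}{1 + l}}{9} = -6 + \frac{\left(v + l v\right) \frac{1}{1 + l}}{9} = -6 + \frac{\frac{1}{1 + l} \left(v + l v\right)}{9} = -6 + \frac{v + l v}{9 \left(1 + l\right)}$)
$-259 + \frac{z{\left(1,2 \right)} - -54}{-153 - 391} = -259 + \frac{\left(-6 + \frac{1}{9} \cdot 1\right) - -54}{-153 - 391} = -259 + \frac{\left(-6 + \frac{1}{9}\right) + 54}{-544} = -259 - \frac{- \frac{53}{9} + 54}{544} = -259 - \frac{433}{4896} = - \frac{1268497}{4896}$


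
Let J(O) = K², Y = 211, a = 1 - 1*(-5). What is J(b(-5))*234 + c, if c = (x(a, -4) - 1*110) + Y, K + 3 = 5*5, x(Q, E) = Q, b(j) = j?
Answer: 113363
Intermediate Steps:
a = 6 (a = 1 + 5 = 6)
K = 22 (K = -3 + 5*5 = -3 + 25 = 22)
J(O) = 484 (J(O) = 22² = 484)
c = 107 (c = (6 - 1*110) + 211 = (6 - 110) + 211 = -104 + 211 = 107)
J(b(-5))*234 + c = 484*234 + 107 = 113256 + 107 = 113363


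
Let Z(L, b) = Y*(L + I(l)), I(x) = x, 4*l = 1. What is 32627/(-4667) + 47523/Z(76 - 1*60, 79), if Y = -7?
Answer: -9912139/23335 ≈ -424.78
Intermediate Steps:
l = 1/4 (l = (1/4)*1 = 1/4 ≈ 0.25000)
Z(L, b) = -7/4 - 7*L (Z(L, b) = -7*(L + 1/4) = -7*(1/4 + L) = -7/4 - 7*L)
32627/(-4667) + 47523/Z(76 - 1*60, 79) = 32627/(-4667) + 47523/(-7/4 - 7*(76 - 1*60)) = 32627*(-1/4667) + 47523/(-7/4 - 7*(76 - 60)) = -32627/4667 + 47523/(-7/4 - 7*16) = -32627/4667 + 47523/(-7/4 - 112) = -32627/4667 + 47523/(-455/4) = -32627/4667 + 47523*(-4/455) = -32627/4667 - 27156/65 = -9912139/23335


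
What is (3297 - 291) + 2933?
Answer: 5939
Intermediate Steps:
(3297 - 291) + 2933 = 3006 + 2933 = 5939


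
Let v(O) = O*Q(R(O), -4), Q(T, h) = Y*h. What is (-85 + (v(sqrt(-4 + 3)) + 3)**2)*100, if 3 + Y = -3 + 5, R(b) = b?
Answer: -9200 + 2400*I ≈ -9200.0 + 2400.0*I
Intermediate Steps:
Y = -1 (Y = -3 + (-3 + 5) = -3 + 2 = -1)
Q(T, h) = -h
v(O) = 4*O (v(O) = O*(-1*(-4)) = O*4 = 4*O)
(-85 + (v(sqrt(-4 + 3)) + 3)**2)*100 = (-85 + (4*sqrt(-4 + 3) + 3)**2)*100 = (-85 + (4*sqrt(-1) + 3)**2)*100 = (-85 + (4*I + 3)**2)*100 = (-85 + (3 + 4*I)**2)*100 = -8500 + 100*(3 + 4*I)**2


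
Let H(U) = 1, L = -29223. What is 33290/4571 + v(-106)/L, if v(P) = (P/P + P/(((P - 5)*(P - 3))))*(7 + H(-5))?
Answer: 11769876013306/1616164250967 ≈ 7.2826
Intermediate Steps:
v(P) = 8 + 8*P/((-5 + P)*(-3 + P)) (v(P) = (P/P + P/(((P - 5)*(P - 3))))*(7 + 1) = (1 + P/(((-5 + P)*(-3 + P))))*8 = (1 + P*(1/((-5 + P)*(-3 + P))))*8 = (1 + P/((-5 + P)*(-3 + P)))*8 = 8 + 8*P/((-5 + P)*(-3 + P)))
33290/4571 + v(-106)/L = 33290/4571 + (8*(15 + (-106)**2 - 7*(-106))/(15 + (-106)**2 - 8*(-106)))/(-29223) = 33290*(1/4571) + (8*(15 + 11236 + 742)/(15 + 11236 + 848))*(-1/29223) = 33290/4571 + (8*11993/12099)*(-1/29223) = 33290/4571 + (8*(1/12099)*11993)*(-1/29223) = 33290/4571 + (95944/12099)*(-1/29223) = 33290/4571 - 95944/353569077 = 11769876013306/1616164250967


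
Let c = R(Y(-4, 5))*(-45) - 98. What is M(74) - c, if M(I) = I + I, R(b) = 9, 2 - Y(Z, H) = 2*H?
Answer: 651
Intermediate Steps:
Y(Z, H) = 2 - 2*H
M(I) = 2*I
c = -503 (c = 9*(-45) - 98 = -405 - 98 = -503)
M(74) - c = 2*74 - 1*(-503) = 148 + 503 = 651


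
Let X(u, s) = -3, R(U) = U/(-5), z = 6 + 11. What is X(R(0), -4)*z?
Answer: -51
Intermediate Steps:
z = 17
R(U) = -U/5 (R(U) = U*(-⅕) = -U/5)
X(R(0), -4)*z = -3*17 = -51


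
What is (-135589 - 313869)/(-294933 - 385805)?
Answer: 224729/340369 ≈ 0.66025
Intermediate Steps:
(-135589 - 313869)/(-294933 - 385805) = -449458/(-680738) = -449458*(-1/680738) = 224729/340369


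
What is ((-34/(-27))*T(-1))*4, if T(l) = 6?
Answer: 272/9 ≈ 30.222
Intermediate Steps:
((-34/(-27))*T(-1))*4 = (-34/(-27)*6)*4 = (-34*(-1/27)*6)*4 = ((34/27)*6)*4 = (68/9)*4 = 272/9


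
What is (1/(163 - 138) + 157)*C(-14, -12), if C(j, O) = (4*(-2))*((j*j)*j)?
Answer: 86183552/25 ≈ 3.4473e+6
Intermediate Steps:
C(j, O) = -8*j**3 (C(j, O) = -8*j**2*j = -8*j**3)
(1/(163 - 138) + 157)*C(-14, -12) = (1/(163 - 138) + 157)*(-8*(-14)**3) = (1/25 + 157)*(-8*(-2744)) = (1/25 + 157)*21952 = (3926/25)*21952 = 86183552/25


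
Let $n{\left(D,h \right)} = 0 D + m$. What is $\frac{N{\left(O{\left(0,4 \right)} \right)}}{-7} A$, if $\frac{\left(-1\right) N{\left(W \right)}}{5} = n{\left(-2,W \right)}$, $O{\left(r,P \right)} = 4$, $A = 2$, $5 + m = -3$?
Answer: $- \frac{80}{7} \approx -11.429$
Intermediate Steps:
$m = -8$ ($m = -5 - 3 = -8$)
$n{\left(D,h \right)} = -8$ ($n{\left(D,h \right)} = 0 D - 8 = 0 - 8 = -8$)
$N{\left(W \right)} = 40$ ($N{\left(W \right)} = \left(-5\right) \left(-8\right) = 40$)
$\frac{N{\left(O{\left(0,4 \right)} \right)}}{-7} A = \frac{40}{-7} \cdot 2 = 40 \left(- \frac{1}{7}\right) 2 = \left(- \frac{40}{7}\right) 2 = - \frac{80}{7}$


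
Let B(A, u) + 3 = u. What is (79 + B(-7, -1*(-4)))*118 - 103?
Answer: 9337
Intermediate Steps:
B(A, u) = -3 + u
(79 + B(-7, -1*(-4)))*118 - 103 = (79 + (-3 - 1*(-4)))*118 - 103 = (79 + (-3 + 4))*118 - 103 = (79 + 1)*118 - 103 = 80*118 - 103 = 9440 - 103 = 9337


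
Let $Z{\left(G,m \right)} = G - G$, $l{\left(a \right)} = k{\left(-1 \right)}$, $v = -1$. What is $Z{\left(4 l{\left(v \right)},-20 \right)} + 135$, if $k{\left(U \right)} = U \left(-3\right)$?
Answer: $135$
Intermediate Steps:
$k{\left(U \right)} = - 3 U$
$l{\left(a \right)} = 3$ ($l{\left(a \right)} = \left(-3\right) \left(-1\right) = 3$)
$Z{\left(G,m \right)} = 0$
$Z{\left(4 l{\left(v \right)},-20 \right)} + 135 = 0 + 135 = 135$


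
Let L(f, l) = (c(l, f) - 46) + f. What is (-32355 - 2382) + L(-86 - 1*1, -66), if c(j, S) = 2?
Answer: -34868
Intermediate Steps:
L(f, l) = -44 + f (L(f, l) = (2 - 46) + f = -44 + f)
(-32355 - 2382) + L(-86 - 1*1, -66) = (-32355 - 2382) + (-44 + (-86 - 1*1)) = -34737 + (-44 + (-86 - 1)) = -34737 + (-44 - 87) = -34737 - 131 = -34868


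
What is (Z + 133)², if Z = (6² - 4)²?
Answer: 1338649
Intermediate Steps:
Z = 1024 (Z = (36 - 4)² = 32² = 1024)
(Z + 133)² = (1024 + 133)² = 1157² = 1338649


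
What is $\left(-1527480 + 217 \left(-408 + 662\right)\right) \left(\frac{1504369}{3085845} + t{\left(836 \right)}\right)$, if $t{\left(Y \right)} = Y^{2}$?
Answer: $- \frac{3175422853167607018}{3085845} \approx -1.029 \cdot 10^{12}$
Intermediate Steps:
$\left(-1527480 + 217 \left(-408 + 662\right)\right) \left(\frac{1504369}{3085845} + t{\left(836 \right)}\right) = \left(-1527480 + 217 \left(-408 + 662\right)\right) \left(\frac{1504369}{3085845} + 836^{2}\right) = \left(-1527480 + 217 \cdot 254\right) \left(1504369 \cdot \frac{1}{3085845} + 698896\right) = \left(-1527480 + 55118\right) \left(\frac{1504369}{3085845} + 698896\right) = \left(-1472362\right) \frac{2156686231489}{3085845} = - \frac{3175422853167607018}{3085845}$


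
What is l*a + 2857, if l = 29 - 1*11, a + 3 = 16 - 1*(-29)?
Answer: 3613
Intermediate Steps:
a = 42 (a = -3 + (16 - 1*(-29)) = -3 + (16 + 29) = -3 + 45 = 42)
l = 18 (l = 29 - 11 = 18)
l*a + 2857 = 18*42 + 2857 = 756 + 2857 = 3613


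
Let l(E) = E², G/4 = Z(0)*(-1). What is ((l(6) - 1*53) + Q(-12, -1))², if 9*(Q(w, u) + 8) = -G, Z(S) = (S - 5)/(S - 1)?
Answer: 42025/81 ≈ 518.83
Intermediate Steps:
Z(S) = (-5 + S)/(-1 + S)
G = -20 (G = 4*(((-5 + 0)/(-1 + 0))*(-1)) = 4*((-5/(-1))*(-1)) = 4*(-1*(-5)*(-1)) = 4*(5*(-1)) = 4*(-5) = -20)
Q(w, u) = -52/9 (Q(w, u) = -8 + (-1*(-20))/9 = -8 + (⅑)*20 = -8 + 20/9 = -52/9)
((l(6) - 1*53) + Q(-12, -1))² = ((6² - 1*53) - 52/9)² = ((36 - 53) - 52/9)² = (-17 - 52/9)² = (-205/9)² = 42025/81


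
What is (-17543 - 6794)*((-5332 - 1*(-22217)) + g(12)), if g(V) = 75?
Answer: -412755520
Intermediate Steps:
(-17543 - 6794)*((-5332 - 1*(-22217)) + g(12)) = (-17543 - 6794)*((-5332 - 1*(-22217)) + 75) = -24337*((-5332 + 22217) + 75) = -24337*(16885 + 75) = -24337*16960 = -412755520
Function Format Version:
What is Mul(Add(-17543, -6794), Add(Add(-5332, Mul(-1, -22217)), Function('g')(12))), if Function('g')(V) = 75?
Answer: -412755520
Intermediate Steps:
Mul(Add(-17543, -6794), Add(Add(-5332, Mul(-1, -22217)), Function('g')(12))) = Mul(Add(-17543, -6794), Add(Add(-5332, Mul(-1, -22217)), 75)) = Mul(-24337, Add(Add(-5332, 22217), 75)) = Mul(-24337, Add(16885, 75)) = Mul(-24337, 16960) = -412755520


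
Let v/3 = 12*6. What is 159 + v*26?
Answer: 5775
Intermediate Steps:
v = 216 (v = 3*(12*6) = 3*72 = 216)
159 + v*26 = 159 + 216*26 = 159 + 5616 = 5775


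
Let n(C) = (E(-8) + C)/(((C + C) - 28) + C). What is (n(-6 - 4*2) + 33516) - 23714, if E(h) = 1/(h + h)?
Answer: 2195693/224 ≈ 9802.2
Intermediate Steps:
E(h) = 1/(2*h)
n(C) = (-1/16 + C)/(-28 + 3*C) (n(C) = ((1/2)/(-8) + C)/(((C + C) - 28) + C) = ((1/2)*(-1/8) + C)/((2*C - 28) + C) = (-1/16 + C)/((-28 + 2*C) + C) = (-1/16 + C)/(-28 + 3*C))
(n(-6 - 4*2) + 33516) - 23714 = ((-1 + 16*(-6 - 4*2))/(16*(-28 + 3*(-6 - 4*2))) + 33516) - 23714 = ((-1 + 16*(-6 - 8))/(16*(-28 + 3*(-6 - 8))) + 33516) - 23714 = ((-1 + 16*(-14))/(16*(-28 + 3*(-14))) + 33516) - 23714 = ((-1 - 224)/(16*(-28 - 42)) + 33516) - 23714 = ((1/16)*(-225)/(-70) + 33516) - 23714 = ((1/16)*(-1/70)*(-225) + 33516) - 23714 = (45/224 + 33516) - 23714 = 7507629/224 - 23714 = 2195693/224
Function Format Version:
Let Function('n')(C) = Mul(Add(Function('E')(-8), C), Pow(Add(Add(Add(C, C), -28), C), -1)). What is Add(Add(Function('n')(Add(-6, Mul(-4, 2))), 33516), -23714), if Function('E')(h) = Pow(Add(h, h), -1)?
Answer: Rational(2195693, 224) ≈ 9802.2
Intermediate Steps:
Function('E')(h) = Mul(Rational(1, 2), Pow(h, -1)) (Function('E')(h) = Pow(Mul(2, h), -1) = Mul(Rational(1, 2), Pow(h, -1)))
Function('n')(C) = Mul(Pow(Add(-28, Mul(3, C)), -1), Add(Rational(-1, 16), C)) (Function('n')(C) = Mul(Add(Mul(Rational(1, 2), Pow(-8, -1)), C), Pow(Add(Add(Add(C, C), -28), C), -1)) = Mul(Add(Mul(Rational(1, 2), Rational(-1, 8)), C), Pow(Add(Add(Mul(2, C), -28), C), -1)) = Mul(Add(Rational(-1, 16), C), Pow(Add(Add(-28, Mul(2, C)), C), -1)) = Mul(Add(Rational(-1, 16), C), Pow(Add(-28, Mul(3, C)), -1)) = Mul(Pow(Add(-28, Mul(3, C)), -1), Add(Rational(-1, 16), C)))
Add(Add(Function('n')(Add(-6, Mul(-4, 2))), 33516), -23714) = Add(Add(Mul(Rational(1, 16), Pow(Add(-28, Mul(3, Add(-6, Mul(-4, 2)))), -1), Add(-1, Mul(16, Add(-6, Mul(-4, 2))))), 33516), -23714) = Add(Add(Mul(Rational(1, 16), Pow(Add(-28, Mul(3, Add(-6, -8))), -1), Add(-1, Mul(16, Add(-6, -8)))), 33516), -23714) = Add(Add(Mul(Rational(1, 16), Pow(Add(-28, Mul(3, -14)), -1), Add(-1, Mul(16, -14))), 33516), -23714) = Add(Add(Mul(Rational(1, 16), Pow(Add(-28, -42), -1), Add(-1, -224)), 33516), -23714) = Add(Add(Mul(Rational(1, 16), Pow(-70, -1), -225), 33516), -23714) = Add(Add(Mul(Rational(1, 16), Rational(-1, 70), -225), 33516), -23714) = Add(Add(Rational(45, 224), 33516), -23714) = Add(Rational(7507629, 224), -23714) = Rational(2195693, 224)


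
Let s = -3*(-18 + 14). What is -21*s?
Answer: -252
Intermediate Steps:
s = 12 (s = -3*(-4) = 12)
-21*s = -21*12 = -252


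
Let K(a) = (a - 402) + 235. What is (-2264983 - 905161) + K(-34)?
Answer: -3170345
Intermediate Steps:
K(a) = -167 + a (K(a) = (-402 + a) + 235 = -167 + a)
(-2264983 - 905161) + K(-34) = (-2264983 - 905161) + (-167 - 34) = -3170144 - 201 = -3170345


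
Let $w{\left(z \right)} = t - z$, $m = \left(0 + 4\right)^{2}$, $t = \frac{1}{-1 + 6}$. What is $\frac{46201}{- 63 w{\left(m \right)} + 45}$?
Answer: $\frac{231005}{5202} \approx 44.407$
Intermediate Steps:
$t = \frac{1}{5} \approx 0.2$
$m = 16$ ($m = 4^{2} = 16$)
$w{\left(z \right)} = \frac{1}{5} - z$
$\frac{46201}{- 63 w{\left(m \right)} + 45} = \frac{46201}{- 63 \left(\frac{1}{5} - 16\right) + 45} = \frac{46201}{\left(-63\right) \left(- \frac{79}{5}\right) + 45} = \frac{46201}{\frac{4977}{5} + 45} = \frac{46201}{\frac{5202}{5}} = 46201 \cdot \frac{5}{5202} = \frac{231005}{5202}$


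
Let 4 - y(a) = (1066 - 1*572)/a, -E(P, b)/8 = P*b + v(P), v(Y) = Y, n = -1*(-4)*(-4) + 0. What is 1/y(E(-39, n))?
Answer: 180/739 ≈ 0.24357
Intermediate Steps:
n = -16 (n = 4*(-4) + 0 = -16 + 0 = -16)
E(P, b) = -8*P - 8*P*b (E(P, b) = -8*(P*b + P) = -8*(P + P*b) = -8*P - 8*P*b)
y(a) = 4 - 494/a (y(a) = 4 - (1066 - 1*572)/a = 4 - (1066 - 572)/a = 4 - 494/a)
1/y(E(-39, n)) = 1/(4 - 494*(-1/(312*(-1 - 1*(-16))))) = 1/(4 - 494*(-1/(312*(-1 + 16)))) = 1/(4 - 494/(8*(-39)*15)) = 1/(4 - 494/(-4680)) = 1/(4 - 494*(-1/4680)) = 1/(4 + 19/180) = 1/(739/180) = 180/739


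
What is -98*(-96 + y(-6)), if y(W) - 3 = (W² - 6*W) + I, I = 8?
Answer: 1274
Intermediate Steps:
y(W) = 11 + W² - 6*W (y(W) = 3 + ((W² - 6*W) + 8) = 3 + (8 + W² - 6*W) = 11 + W² - 6*W)
-98*(-96 + y(-6)) = -98*(-96 + (11 + (-6)² - 6*(-6))) = -98*(-96 + (11 + 36 + 36)) = -98*(-96 + 83) = -98*(-13) = 1274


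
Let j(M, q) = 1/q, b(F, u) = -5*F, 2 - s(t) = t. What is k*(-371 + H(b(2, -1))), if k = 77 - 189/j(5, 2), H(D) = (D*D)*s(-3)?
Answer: -38829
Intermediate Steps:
s(t) = 2 - t
H(D) = 5*D² (H(D) = (D*D)*(2 - 1*(-3)) = D²*(2 + 3) = D²*5 = 5*D²)
k = -301 (k = 77 - 189/(1/2) = 77 - 189/½ = 77 - 189*2 = 77 - 1*378 = 77 - 378 = -301)
k*(-371 + H(b(2, -1))) = -301*(-371 + 5*(-5*2)²) = -301*(-371 + 5*(-10)²) = -301*(-371 + 5*100) = -301*(-371 + 500) = -301*129 = -38829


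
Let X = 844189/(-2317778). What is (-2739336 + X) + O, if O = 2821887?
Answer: 191334047489/2317778 ≈ 82551.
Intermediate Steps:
X = -844189/2317778 (X = 844189*(-1/2317778) = -844189/2317778 ≈ -0.36422)
(-2739336 + X) + O = (-2739336 - 844189/2317778) + 2821887 = -6349173559597/2317778 + 2821887 = 191334047489/2317778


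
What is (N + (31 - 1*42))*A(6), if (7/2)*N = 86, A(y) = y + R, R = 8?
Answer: 190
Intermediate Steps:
A(y) = 8 + y (A(y) = y + 8 = 8 + y)
N = 172/7 (N = (2/7)*86 = 172/7 ≈ 24.571)
(N + (31 - 1*42))*A(6) = (172/7 + (31 - 1*42))*(8 + 6) = (172/7 + (31 - 42))*14 = (172/7 - 11)*14 = (95/7)*14 = 190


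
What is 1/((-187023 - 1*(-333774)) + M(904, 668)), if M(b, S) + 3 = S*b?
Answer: 1/750620 ≈ 1.3322e-6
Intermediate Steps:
M(b, S) = -3 + S*b
1/((-187023 - 1*(-333774)) + M(904, 668)) = 1/((-187023 - 1*(-333774)) + (-3 + 668*904)) = 1/((-187023 + 333774) + (-3 + 603872)) = 1/(146751 + 603869) = 1/750620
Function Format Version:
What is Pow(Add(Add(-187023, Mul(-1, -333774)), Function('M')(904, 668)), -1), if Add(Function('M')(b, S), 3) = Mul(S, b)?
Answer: Rational(1, 750620) ≈ 1.3322e-6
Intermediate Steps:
Function('M')(b, S) = Add(-3, Mul(S, b))
Pow(Add(Add(-187023, Mul(-1, -333774)), Function('M')(904, 668)), -1) = Pow(Add(Add(-187023, Mul(-1, -333774)), Add(-3, Mul(668, 904))), -1) = Pow(Add(Add(-187023, 333774), Add(-3, 603872)), -1) = Pow(Add(146751, 603869), -1) = Pow(750620, -1) = Rational(1, 750620)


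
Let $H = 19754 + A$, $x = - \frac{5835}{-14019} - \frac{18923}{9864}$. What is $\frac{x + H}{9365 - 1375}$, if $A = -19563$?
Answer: $\frac{513811909}{21664401840} \approx 0.023717$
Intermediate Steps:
$x = - \frac{69241699}{46094472}$ ($x = \left(-5835\right) \left(- \frac{1}{14019}\right) - \frac{18923}{9864} = \frac{1945}{4673} - \frac{18923}{9864} = - \frac{69241699}{46094472} \approx -1.5022$)
$H = 191$ ($H = 19754 - 19563 = 191$)
$\frac{x + H}{9365 - 1375} = \frac{- \frac{69241699}{46094472} + 191}{9365 - 1375} = \frac{8734802453}{46094472 \cdot 7990} = \frac{8734802453}{46094472} \cdot \frac{1}{7990} = \frac{513811909}{21664401840}$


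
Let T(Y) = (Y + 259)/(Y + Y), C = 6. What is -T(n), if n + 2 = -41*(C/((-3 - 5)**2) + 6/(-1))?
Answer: -15973/15370 ≈ -1.0392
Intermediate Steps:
n = 7685/32 (n = -2 - 41*(6/((-3 - 5)**2) + 6/(-1)) = -2 - 41*(6/((-8)**2) + 6*(-1)) = -2 - 41*(6/64 - 6) = -2 - 41*(6*(1/64) - 6) = -2 - 41*(3/32 - 6) = -2 - 41*(-189/32) = -2 + 7749/32 = 7685/32 ≈ 240.16)
T(Y) = (259 + Y)/(2*Y) (T(Y) = (259 + Y)/((2*Y)) = (259 + Y)*(1/(2*Y)) = (259 + Y)/(2*Y))
-T(n) = -(259 + 7685/32)/(2*7685/32) = -32*15973/(2*7685*32) = -1*15973/15370 = -15973/15370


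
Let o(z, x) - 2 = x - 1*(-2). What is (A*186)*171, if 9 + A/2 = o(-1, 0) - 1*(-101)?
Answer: 6106752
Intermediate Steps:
o(z, x) = 4 + x (o(z, x) = 2 + (x - 1*(-2)) = 2 + (x + 2) = 2 + (2 + x) = 4 + x)
A = 192 (A = -18 + 2*((4 + 0) - 1*(-101)) = -18 + 2*(4 + 101) = -18 + 2*105 = -18 + 210 = 192)
(A*186)*171 = (192*186)*171 = 35712*171 = 6106752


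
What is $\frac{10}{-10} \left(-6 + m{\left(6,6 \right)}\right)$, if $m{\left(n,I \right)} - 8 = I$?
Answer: $-8$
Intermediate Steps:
$m{\left(n,I \right)} = 8 + I$
$\frac{10}{-10} \left(-6 + m{\left(6,6 \right)}\right) = \frac{10}{-10} \left(-6 + \left(8 + 6\right)\right) = 10 \left(- \frac{1}{10}\right) \left(-6 + 14\right) = \left(-1\right) 8 = -8$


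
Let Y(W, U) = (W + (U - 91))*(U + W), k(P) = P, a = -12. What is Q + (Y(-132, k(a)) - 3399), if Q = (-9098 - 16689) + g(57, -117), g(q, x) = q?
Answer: 4711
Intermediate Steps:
Y(W, U) = (U + W)*(-91 + U + W) (Y(W, U) = (W + (-91 + U))*(U + W) = (-91 + U + W)*(U + W) = (U + W)*(-91 + U + W))
Q = -25730 (Q = (-9098 - 16689) + 57 = -25787 + 57 = -25730)
Q + (Y(-132, k(a)) - 3399) = -25730 + (((-12)² + (-132)² - 91*(-12) - 91*(-132) + 2*(-12)*(-132)) - 3399) = -25730 + ((144 + 17424 + 1092 + 12012 + 3168) - 3399) = -25730 + (33840 - 3399) = -25730 + 30441 = 4711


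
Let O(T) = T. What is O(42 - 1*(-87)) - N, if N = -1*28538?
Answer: 28667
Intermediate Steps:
N = -28538
O(42 - 1*(-87)) - N = (42 - 1*(-87)) - 1*(-28538) = (42 + 87) + 28538 = 129 + 28538 = 28667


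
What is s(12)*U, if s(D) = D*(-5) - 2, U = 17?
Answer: -1054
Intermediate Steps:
s(D) = -2 - 5*D (s(D) = -5*D - 2 = -2 - 5*D)
s(12)*U = (-2 - 5*12)*17 = (-2 - 60)*17 = -62*17 = -1054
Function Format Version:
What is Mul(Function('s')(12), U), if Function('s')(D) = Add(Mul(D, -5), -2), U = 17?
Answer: -1054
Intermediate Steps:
Function('s')(D) = Add(-2, Mul(-5, D)) (Function('s')(D) = Add(Mul(-5, D), -2) = Add(-2, Mul(-5, D)))
Mul(Function('s')(12), U) = Mul(Add(-2, Mul(-5, 12)), 17) = Mul(Add(-2, -60), 17) = Mul(-62, 17) = -1054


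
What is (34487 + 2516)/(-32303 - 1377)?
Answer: -37003/33680 ≈ -1.0987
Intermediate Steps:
(34487 + 2516)/(-32303 - 1377) = 37003/(-33680) = 37003*(-1/33680) = -37003/33680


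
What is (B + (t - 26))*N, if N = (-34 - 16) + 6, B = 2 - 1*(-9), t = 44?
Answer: -1276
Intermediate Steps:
B = 11 (B = 2 + 9 = 11)
N = -44 (N = -50 + 6 = -44)
(B + (t - 26))*N = (11 + (44 - 26))*(-44) = (11 + 18)*(-44) = 29*(-44) = -1276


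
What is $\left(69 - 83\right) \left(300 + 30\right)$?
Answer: $-4620$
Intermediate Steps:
$\left(69 - 83\right) \left(300 + 30\right) = \left(-14\right) 330 = -4620$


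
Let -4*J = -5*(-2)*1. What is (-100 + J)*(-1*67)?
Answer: 13735/2 ≈ 6867.5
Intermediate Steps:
J = -5/2 (J = -(-5*(-2))/4 = -5/2 ≈ -2.5000)
(-100 + J)*(-1*67) = (-100 - 5/2)*(-1*67) = -205/2*(-67) = 13735/2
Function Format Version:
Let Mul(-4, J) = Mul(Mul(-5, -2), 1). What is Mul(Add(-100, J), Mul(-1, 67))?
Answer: Rational(13735, 2) ≈ 6867.5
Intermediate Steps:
J = Rational(-5, 2) (J = Mul(Rational(-1, 4), Mul(Mul(-5, -2), 1)) = Mul(Rational(-1, 4), Mul(10, 1)) = Mul(Rational(-1, 4), 10) = Rational(-5, 2) ≈ -2.5000)
Mul(Add(-100, J), Mul(-1, 67)) = Mul(Add(-100, Rational(-5, 2)), Mul(-1, 67)) = Mul(Rational(-205, 2), -67) = Rational(13735, 2)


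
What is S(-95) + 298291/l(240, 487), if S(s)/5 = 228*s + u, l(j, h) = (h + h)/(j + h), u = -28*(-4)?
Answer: 111918797/974 ≈ 1.1491e+5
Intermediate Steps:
u = 112
l(j, h) = 2*h/(h + j) (l(j, h) = (2*h)/(h + j) = 2*h/(h + j))
S(s) = 560 + 1140*s (S(s) = 5*(228*s + 112) = 5*(112 + 228*s) = 560 + 1140*s)
S(-95) + 298291/l(240, 487) = (560 + 1140*(-95)) + 298291/((2*487/(487 + 240))) = (560 - 108300) + 298291/((2*487/727)) = -107740 + 298291/((2*487*(1/727))) = -107740 + 298291/(974/727) = -107740 + 298291*(727/974) = -107740 + 216857557/974 = 111918797/974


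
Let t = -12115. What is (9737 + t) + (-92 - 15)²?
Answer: 9071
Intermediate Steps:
(9737 + t) + (-92 - 15)² = (9737 - 12115) + (-92 - 15)² = -2378 + (-107)² = -2378 + 11449 = 9071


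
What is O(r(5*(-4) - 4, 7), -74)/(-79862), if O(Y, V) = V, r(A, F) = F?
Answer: 37/39931 ≈ 0.00092660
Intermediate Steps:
O(r(5*(-4) - 4, 7), -74)/(-79862) = -74/(-79862) = -74*(-1/79862) = 37/39931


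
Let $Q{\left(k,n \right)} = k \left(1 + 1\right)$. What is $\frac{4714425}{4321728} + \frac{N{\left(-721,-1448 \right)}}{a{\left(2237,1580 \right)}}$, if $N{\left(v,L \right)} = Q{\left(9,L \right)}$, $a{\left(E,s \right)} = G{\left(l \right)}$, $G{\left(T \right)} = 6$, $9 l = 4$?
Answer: $\frac{1964401}{480192} \approx 4.0909$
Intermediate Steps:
$l = \frac{4}{9}$ ($l = \frac{1}{9} \cdot 4 = \frac{4}{9} \approx 0.44444$)
$Q{\left(k,n \right)} = 2 k$ ($Q{\left(k,n \right)} = k 2 = 2 k$)
$a{\left(E,s \right)} = 6$
$N{\left(v,L \right)} = 18$ ($N{\left(v,L \right)} = 2 \cdot 9 = 18$)
$\frac{4714425}{4321728} + \frac{N{\left(-721,-1448 \right)}}{a{\left(2237,1580 \right)}} = \frac{4714425}{4321728} + \frac{18}{6} = 4714425 \cdot \frac{1}{4321728} + 18 \cdot \frac{1}{6} = \frac{523825}{480192} + 3 = \frac{1964401}{480192}$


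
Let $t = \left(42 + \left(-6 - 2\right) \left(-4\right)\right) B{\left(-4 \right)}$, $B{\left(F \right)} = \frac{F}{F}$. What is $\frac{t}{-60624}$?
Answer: $- \frac{37}{30312} \approx -0.0012206$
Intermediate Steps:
$B{\left(F \right)} = 1$
$t = 74$ ($t = \left(42 + \left(-6 - 2\right) \left(-4\right)\right) 1 = \left(42 - -32\right) 1 = \left(42 + 32\right) 1 = 74 \cdot 1 = 74$)
$\frac{t}{-60624} = \frac{74}{-60624} = 74 \left(- \frac{1}{60624}\right) = - \frac{37}{30312}$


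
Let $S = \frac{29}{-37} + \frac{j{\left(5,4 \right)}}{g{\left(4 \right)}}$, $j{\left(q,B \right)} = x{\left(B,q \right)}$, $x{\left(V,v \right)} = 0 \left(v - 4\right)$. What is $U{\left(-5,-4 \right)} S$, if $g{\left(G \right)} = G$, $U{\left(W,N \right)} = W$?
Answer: $\frac{145}{37} \approx 3.9189$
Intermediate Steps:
$x{\left(V,v \right)} = 0$ ($x{\left(V,v \right)} = 0 \left(-4 + v\right) = 0$)
$j{\left(q,B \right)} = 0$
$S = - \frac{29}{37}$ ($S = \frac{29}{-37} + \frac{0}{4} = 29 \left(- \frac{1}{37}\right) + 0 \cdot \frac{1}{4} = - \frac{29}{37} + 0 = - \frac{29}{37} \approx -0.78378$)
$U{\left(-5,-4 \right)} S = \left(-5\right) \left(- \frac{29}{37}\right) = \frac{145}{37}$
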